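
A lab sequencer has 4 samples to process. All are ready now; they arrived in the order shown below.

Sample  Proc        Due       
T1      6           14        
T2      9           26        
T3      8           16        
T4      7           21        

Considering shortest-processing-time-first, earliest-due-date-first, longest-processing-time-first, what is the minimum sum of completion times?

SPT (increasing processing time): T1 T4 T3 T2.
T1: 0→6
T4: 6→13
T3: 13→21
T2: 21→30
Sum = 6+13+21+30 = 70.
EDD (increasing due date): T1 T3 T4 T2.
T1: 0→6
T3: 6→14
T4: 14→21
T2: 21→30
Sum = 6+14+21+30 = 71.
LPT (decreasing processing time): T2 T3 T4 T1.
T2: 0→9
T3: 9→17
T4: 17→24
T1: 24→30
Sum = 9+17+24+30 = 80.
SPT 70, EDD 71, LPT 80 → minimum 70.

70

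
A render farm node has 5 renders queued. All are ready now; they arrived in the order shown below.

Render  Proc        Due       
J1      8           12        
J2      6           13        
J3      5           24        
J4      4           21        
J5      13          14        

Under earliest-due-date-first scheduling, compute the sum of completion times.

116

EDD (increasing due date): J1 J2 J5 J4 J3.
J1: 0→8
J2: 8→14
J5: 14→27
J4: 27→31
J3: 31→36
Sum = 8+14+27+31+36 = 116.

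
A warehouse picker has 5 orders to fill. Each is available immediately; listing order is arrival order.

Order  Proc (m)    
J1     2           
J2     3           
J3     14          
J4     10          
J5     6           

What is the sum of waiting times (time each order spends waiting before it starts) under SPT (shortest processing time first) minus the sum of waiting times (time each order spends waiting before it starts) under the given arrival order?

SPT (increasing processing time): J1 J2 J5 J4 J3.
J1: waits 0, runs 0→2
J2: waits 2, runs 2→5
J5: waits 5, runs 5→11
J4: waits 11, runs 11→21
J3: waits 21, runs 21→35
Sum = 0+2+5+11+21 = 39.
FIFO (arrival order): J1 J2 J3 J4 J5.
J1: waits 0, runs 0→2
J2: waits 2, runs 2→5
J3: waits 5, runs 5→19
J4: waits 19, runs 19→29
J5: waits 29, runs 29→35
Sum = 0+2+5+19+29 = 55.
Difference = 39 − 55 = -16.

-16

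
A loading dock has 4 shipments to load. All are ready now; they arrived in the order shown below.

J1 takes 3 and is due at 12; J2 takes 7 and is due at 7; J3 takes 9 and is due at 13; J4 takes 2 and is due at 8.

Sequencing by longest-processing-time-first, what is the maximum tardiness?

LPT (decreasing processing time): J3 J2 J1 J4.
J3: 0→9, due 13, tardiness 0
J2: 9→16, due 7, tardiness 9
J1: 16→19, due 12, tardiness 7
J4: 19→21, due 8, tardiness 13
Maximum = 13.

13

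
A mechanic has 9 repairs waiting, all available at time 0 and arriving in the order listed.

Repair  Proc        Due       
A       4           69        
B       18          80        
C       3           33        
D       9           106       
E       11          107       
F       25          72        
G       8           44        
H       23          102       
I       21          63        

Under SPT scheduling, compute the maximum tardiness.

50

SPT (increasing processing time): C A G D E B I H F.
C: 0→3, due 33, tardiness 0
A: 3→7, due 69, tardiness 0
G: 7→15, due 44, tardiness 0
D: 15→24, due 106, tardiness 0
E: 24→35, due 107, tardiness 0
B: 35→53, due 80, tardiness 0
I: 53→74, due 63, tardiness 11
H: 74→97, due 102, tardiness 0
F: 97→122, due 72, tardiness 50
Maximum = 50.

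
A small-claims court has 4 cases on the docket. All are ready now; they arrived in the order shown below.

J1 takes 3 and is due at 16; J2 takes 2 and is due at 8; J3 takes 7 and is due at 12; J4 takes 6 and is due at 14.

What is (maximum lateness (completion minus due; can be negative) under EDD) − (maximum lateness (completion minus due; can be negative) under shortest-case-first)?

-4

EDD (increasing due date): J2 J3 J4 J1.
J2: 0→2, due 8, lateness -6
J3: 2→9, due 12, lateness -3
J4: 9→15, due 14, lateness 1
J1: 15→18, due 16, lateness 2
Maximum = 2.
SPT (increasing processing time): J2 J1 J4 J3.
J2: 0→2, due 8, lateness -6
J1: 2→5, due 16, lateness -11
J4: 5→11, due 14, lateness -3
J3: 11→18, due 12, lateness 6
Maximum = 6.
Difference = 2 − 6 = -4.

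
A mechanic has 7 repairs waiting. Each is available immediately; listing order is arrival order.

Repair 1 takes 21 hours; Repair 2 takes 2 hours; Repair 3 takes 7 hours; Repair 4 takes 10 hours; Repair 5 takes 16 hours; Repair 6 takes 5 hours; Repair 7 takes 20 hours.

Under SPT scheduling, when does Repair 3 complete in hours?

SPT (increasing processing time): Repair 2 Repair 6 Repair 3 Repair 4 Repair 5 Repair 7 Repair 1.
Repair 2: 0→2
Repair 6: 2→7
Repair 3: 7→14

14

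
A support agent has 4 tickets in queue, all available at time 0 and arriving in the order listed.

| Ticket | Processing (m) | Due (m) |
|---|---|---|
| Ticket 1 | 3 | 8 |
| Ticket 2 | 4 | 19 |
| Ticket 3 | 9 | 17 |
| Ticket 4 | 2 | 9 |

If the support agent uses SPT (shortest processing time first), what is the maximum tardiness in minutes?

SPT (increasing processing time): Ticket 4 Ticket 1 Ticket 2 Ticket 3.
Ticket 4: 0→2, due 9, tardiness 0
Ticket 1: 2→5, due 8, tardiness 0
Ticket 2: 5→9, due 19, tardiness 0
Ticket 3: 9→18, due 17, tardiness 1
Maximum = 1.

1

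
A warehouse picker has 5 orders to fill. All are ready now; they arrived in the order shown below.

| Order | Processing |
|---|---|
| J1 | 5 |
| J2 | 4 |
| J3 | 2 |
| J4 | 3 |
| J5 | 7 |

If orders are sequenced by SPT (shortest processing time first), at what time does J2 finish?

SPT (increasing processing time): J3 J4 J2 J1 J5.
J3: 0→2
J4: 2→5
J2: 5→9

9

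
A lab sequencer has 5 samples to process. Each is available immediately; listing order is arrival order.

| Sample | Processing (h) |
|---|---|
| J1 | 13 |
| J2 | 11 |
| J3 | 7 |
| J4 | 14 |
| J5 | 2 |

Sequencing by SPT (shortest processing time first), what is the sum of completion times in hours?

SPT (increasing processing time): J5 J3 J2 J1 J4.
J5: 0→2
J3: 2→9
J2: 9→20
J1: 20→33
J4: 33→47
Sum = 2+9+20+33+47 = 111.

111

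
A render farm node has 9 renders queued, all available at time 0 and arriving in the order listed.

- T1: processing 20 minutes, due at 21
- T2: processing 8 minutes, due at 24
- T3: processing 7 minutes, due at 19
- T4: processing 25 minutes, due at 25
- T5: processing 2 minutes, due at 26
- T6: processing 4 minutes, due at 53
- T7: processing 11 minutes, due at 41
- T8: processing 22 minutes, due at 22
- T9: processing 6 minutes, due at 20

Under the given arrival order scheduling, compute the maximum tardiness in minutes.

85

FIFO (arrival order): T1 T2 T3 T4 T5 T6 T7 T8 T9.
T1: 0→20, due 21, tardiness 0
T2: 20→28, due 24, tardiness 4
T3: 28→35, due 19, tardiness 16
T4: 35→60, due 25, tardiness 35
T5: 60→62, due 26, tardiness 36
T6: 62→66, due 53, tardiness 13
T7: 66→77, due 41, tardiness 36
T8: 77→99, due 22, tardiness 77
T9: 99→105, due 20, tardiness 85
Maximum = 85.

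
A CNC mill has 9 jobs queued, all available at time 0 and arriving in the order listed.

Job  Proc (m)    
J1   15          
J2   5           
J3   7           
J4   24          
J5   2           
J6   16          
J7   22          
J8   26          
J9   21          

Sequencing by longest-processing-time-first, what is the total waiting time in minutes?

741

LPT (decreasing processing time): J8 J4 J7 J9 J6 J1 J3 J2 J5.
J8: waits 0, runs 0→26
J4: waits 26, runs 26→50
J7: waits 50, runs 50→72
J9: waits 72, runs 72→93
J6: waits 93, runs 93→109
J1: waits 109, runs 109→124
J3: waits 124, runs 124→131
J2: waits 131, runs 131→136
J5: waits 136, runs 136→138
Sum = 0+26+50+72+93+109+124+131+136 = 741.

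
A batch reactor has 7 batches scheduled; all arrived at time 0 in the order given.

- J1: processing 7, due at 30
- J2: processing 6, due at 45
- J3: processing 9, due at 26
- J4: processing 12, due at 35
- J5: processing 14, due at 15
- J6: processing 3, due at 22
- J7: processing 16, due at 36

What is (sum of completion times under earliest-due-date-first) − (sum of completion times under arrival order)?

21

EDD (increasing due date): J5 J6 J3 J1 J4 J7 J2.
J5: 0→14
J6: 14→17
J3: 17→26
J1: 26→33
J4: 33→45
J7: 45→61
J2: 61→67
Sum = 14+17+26+33+45+61+67 = 263.
FIFO (arrival order): J1 J2 J3 J4 J5 J6 J7.
J1: 0→7
J2: 7→13
J3: 13→22
J4: 22→34
J5: 34→48
J6: 48→51
J7: 51→67
Sum = 7+13+22+34+48+51+67 = 242.
Difference = 263 − 242 = 21.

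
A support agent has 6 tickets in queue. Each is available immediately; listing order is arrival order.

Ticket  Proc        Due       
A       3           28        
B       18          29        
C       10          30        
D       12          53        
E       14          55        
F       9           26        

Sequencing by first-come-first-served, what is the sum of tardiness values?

43

FIFO (arrival order): A B C D E F.
A: 0→3, due 28, tardiness 0
B: 3→21, due 29, tardiness 0
C: 21→31, due 30, tardiness 1
D: 31→43, due 53, tardiness 0
E: 43→57, due 55, tardiness 2
F: 57→66, due 26, tardiness 40
Sum = 0+0+1+0+2+40 = 43.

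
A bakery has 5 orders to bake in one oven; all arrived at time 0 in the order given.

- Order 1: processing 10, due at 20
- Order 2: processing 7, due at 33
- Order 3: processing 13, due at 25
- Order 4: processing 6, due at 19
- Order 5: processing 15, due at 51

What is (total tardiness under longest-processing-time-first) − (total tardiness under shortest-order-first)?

LPT (decreasing processing time): Order 5 Order 3 Order 1 Order 2 Order 4.
Order 5: 0→15, due 51, tardiness 0
Order 3: 15→28, due 25, tardiness 3
Order 1: 28→38, due 20, tardiness 18
Order 2: 38→45, due 33, tardiness 12
Order 4: 45→51, due 19, tardiness 32
Sum = 0+3+18+12+32 = 65.
SPT (increasing processing time): Order 4 Order 2 Order 1 Order 3 Order 5.
Order 4: 0→6, due 19, tardiness 0
Order 2: 6→13, due 33, tardiness 0
Order 1: 13→23, due 20, tardiness 3
Order 3: 23→36, due 25, tardiness 11
Order 5: 36→51, due 51, tardiness 0
Sum = 0+0+3+11+0 = 14.
Difference = 65 − 14 = 51.

51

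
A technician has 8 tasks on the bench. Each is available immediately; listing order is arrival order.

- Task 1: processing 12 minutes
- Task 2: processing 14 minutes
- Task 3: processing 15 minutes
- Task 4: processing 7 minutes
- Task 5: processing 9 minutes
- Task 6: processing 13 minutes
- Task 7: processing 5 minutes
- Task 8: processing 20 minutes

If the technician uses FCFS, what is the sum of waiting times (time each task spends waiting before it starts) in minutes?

FIFO (arrival order): Task 1 Task 2 Task 3 Task 4 Task 5 Task 6 Task 7 Task 8.
Task 1: waits 0, runs 0→12
Task 2: waits 12, runs 12→26
Task 3: waits 26, runs 26→41
Task 4: waits 41, runs 41→48
Task 5: waits 48, runs 48→57
Task 6: waits 57, runs 57→70
Task 7: waits 70, runs 70→75
Task 8: waits 75, runs 75→95
Sum = 0+12+26+41+48+57+70+75 = 329.

329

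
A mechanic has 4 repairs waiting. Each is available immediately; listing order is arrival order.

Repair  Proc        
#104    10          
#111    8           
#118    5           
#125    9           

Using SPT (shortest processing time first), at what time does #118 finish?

5

SPT (increasing processing time): #118 #111 #125 #104.
#118: 0→5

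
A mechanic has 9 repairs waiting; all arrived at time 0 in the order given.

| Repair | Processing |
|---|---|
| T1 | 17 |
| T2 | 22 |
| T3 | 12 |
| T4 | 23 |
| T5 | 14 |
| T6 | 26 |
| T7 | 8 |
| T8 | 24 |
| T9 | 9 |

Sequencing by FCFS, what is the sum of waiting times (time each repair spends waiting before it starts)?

FIFO (arrival order): T1 T2 T3 T4 T5 T6 T7 T8 T9.
T1: waits 0, runs 0→17
T2: waits 17, runs 17→39
T3: waits 39, runs 39→51
T4: waits 51, runs 51→74
T5: waits 74, runs 74→88
T6: waits 88, runs 88→114
T7: waits 114, runs 114→122
T8: waits 122, runs 122→146
T9: waits 146, runs 146→155
Sum = 0+17+39+51+74+88+114+122+146 = 651.

651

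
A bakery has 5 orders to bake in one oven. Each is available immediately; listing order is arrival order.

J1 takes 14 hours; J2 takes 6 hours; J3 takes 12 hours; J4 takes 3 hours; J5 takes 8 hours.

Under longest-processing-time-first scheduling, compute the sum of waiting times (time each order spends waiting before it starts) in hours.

114

LPT (decreasing processing time): J1 J3 J5 J2 J4.
J1: waits 0, runs 0→14
J3: waits 14, runs 14→26
J5: waits 26, runs 26→34
J2: waits 34, runs 34→40
J4: waits 40, runs 40→43
Sum = 0+14+26+34+40 = 114.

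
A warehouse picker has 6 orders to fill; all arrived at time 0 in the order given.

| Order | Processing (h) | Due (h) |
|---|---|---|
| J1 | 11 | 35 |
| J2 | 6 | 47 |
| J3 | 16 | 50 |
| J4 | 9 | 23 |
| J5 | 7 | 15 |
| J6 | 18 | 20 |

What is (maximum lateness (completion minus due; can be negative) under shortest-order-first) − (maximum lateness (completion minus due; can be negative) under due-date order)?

SPT (increasing processing time): J2 J5 J4 J1 J3 J6.
J2: 0→6, due 47, lateness -41
J5: 6→13, due 15, lateness -2
J4: 13→22, due 23, lateness -1
J1: 22→33, due 35, lateness -2
J3: 33→49, due 50, lateness -1
J6: 49→67, due 20, lateness 47
Maximum = 47.
EDD (increasing due date): J5 J6 J4 J1 J2 J3.
J5: 0→7, due 15, lateness -8
J6: 7→25, due 20, lateness 5
J4: 25→34, due 23, lateness 11
J1: 34→45, due 35, lateness 10
J2: 45→51, due 47, lateness 4
J3: 51→67, due 50, lateness 17
Maximum = 17.
Difference = 47 − 17 = 30.

30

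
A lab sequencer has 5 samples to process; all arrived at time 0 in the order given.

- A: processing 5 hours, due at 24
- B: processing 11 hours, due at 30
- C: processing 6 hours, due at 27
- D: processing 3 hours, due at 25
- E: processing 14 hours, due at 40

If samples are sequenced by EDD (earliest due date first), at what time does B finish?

EDD (increasing due date): A D C B E.
A: 0→5
D: 5→8
C: 8→14
B: 14→25

25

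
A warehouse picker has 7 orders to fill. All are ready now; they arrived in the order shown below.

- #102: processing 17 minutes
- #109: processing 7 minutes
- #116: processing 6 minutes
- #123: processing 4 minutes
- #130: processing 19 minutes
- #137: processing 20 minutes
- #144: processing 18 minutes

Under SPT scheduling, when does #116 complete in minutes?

10

SPT (increasing processing time): #123 #116 #109 #102 #144 #130 #137.
#123: 0→4
#116: 4→10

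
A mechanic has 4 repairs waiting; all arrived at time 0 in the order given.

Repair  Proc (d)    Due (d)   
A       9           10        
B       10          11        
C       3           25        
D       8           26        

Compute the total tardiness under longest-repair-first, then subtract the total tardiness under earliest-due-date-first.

3

LPT (decreasing processing time): B A D C.
B: 0→10, due 11, tardiness 0
A: 10→19, due 10, tardiness 9
D: 19→27, due 26, tardiness 1
C: 27→30, due 25, tardiness 5
Sum = 0+9+1+5 = 15.
EDD (increasing due date): A B C D.
A: 0→9, due 10, tardiness 0
B: 9→19, due 11, tardiness 8
C: 19→22, due 25, tardiness 0
D: 22→30, due 26, tardiness 4
Sum = 0+8+0+4 = 12.
Difference = 15 − 12 = 3.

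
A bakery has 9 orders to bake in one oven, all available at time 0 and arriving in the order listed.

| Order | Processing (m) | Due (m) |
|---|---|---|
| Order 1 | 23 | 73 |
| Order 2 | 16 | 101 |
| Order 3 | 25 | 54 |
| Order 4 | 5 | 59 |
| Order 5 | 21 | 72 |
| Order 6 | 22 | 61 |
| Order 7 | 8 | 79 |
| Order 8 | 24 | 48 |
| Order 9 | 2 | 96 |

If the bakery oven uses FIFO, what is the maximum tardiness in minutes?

FIFO (arrival order): Order 1 Order 2 Order 3 Order 4 Order 5 Order 6 Order 7 Order 8 Order 9.
Order 1: 0→23, due 73, tardiness 0
Order 2: 23→39, due 101, tardiness 0
Order 3: 39→64, due 54, tardiness 10
Order 4: 64→69, due 59, tardiness 10
Order 5: 69→90, due 72, tardiness 18
Order 6: 90→112, due 61, tardiness 51
Order 7: 112→120, due 79, tardiness 41
Order 8: 120→144, due 48, tardiness 96
Order 9: 144→146, due 96, tardiness 50
Maximum = 96.

96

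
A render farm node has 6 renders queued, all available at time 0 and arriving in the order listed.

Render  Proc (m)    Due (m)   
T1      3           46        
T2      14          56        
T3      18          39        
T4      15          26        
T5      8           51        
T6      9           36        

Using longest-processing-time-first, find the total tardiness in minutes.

LPT (decreasing processing time): T3 T4 T2 T6 T5 T1.
T3: 0→18, due 39, tardiness 0
T4: 18→33, due 26, tardiness 7
T2: 33→47, due 56, tardiness 0
T6: 47→56, due 36, tardiness 20
T5: 56→64, due 51, tardiness 13
T1: 64→67, due 46, tardiness 21
Sum = 0+7+0+20+13+21 = 61.

61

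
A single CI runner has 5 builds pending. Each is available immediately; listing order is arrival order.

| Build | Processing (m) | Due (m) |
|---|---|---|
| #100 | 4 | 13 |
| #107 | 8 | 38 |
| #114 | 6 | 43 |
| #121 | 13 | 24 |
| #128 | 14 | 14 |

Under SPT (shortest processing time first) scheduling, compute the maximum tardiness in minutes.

SPT (increasing processing time): #100 #114 #107 #121 #128.
#100: 0→4, due 13, tardiness 0
#114: 4→10, due 43, tardiness 0
#107: 10→18, due 38, tardiness 0
#121: 18→31, due 24, tardiness 7
#128: 31→45, due 14, tardiness 31
Maximum = 31.

31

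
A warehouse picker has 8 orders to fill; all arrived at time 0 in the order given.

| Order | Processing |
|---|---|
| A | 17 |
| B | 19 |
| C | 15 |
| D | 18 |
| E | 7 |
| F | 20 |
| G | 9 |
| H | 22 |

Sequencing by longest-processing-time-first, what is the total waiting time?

531

LPT (decreasing processing time): H F B D A C G E.
H: waits 0, runs 0→22
F: waits 22, runs 22→42
B: waits 42, runs 42→61
D: waits 61, runs 61→79
A: waits 79, runs 79→96
C: waits 96, runs 96→111
G: waits 111, runs 111→120
E: waits 120, runs 120→127
Sum = 0+22+42+61+79+96+111+120 = 531.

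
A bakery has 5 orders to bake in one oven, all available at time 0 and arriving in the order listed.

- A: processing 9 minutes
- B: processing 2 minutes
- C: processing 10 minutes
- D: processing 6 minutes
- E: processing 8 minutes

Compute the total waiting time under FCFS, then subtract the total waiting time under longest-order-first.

FIFO (arrival order): A B C D E.
A: waits 0, runs 0→9
B: waits 9, runs 9→11
C: waits 11, runs 11→21
D: waits 21, runs 21→27
E: waits 27, runs 27→35
Sum = 0+9+11+21+27 = 68.
LPT (decreasing processing time): C A E D B.
C: waits 0, runs 0→10
A: waits 10, runs 10→19
E: waits 19, runs 19→27
D: waits 27, runs 27→33
B: waits 33, runs 33→35
Sum = 0+10+19+27+33 = 89.
Difference = 68 − 89 = -21.

-21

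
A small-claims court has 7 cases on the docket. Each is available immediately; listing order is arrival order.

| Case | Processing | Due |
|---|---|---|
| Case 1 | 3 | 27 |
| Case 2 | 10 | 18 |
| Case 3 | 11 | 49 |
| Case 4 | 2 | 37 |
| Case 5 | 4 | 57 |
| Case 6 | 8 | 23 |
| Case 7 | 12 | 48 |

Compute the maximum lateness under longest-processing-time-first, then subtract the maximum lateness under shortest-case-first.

12

LPT (decreasing processing time): Case 7 Case 3 Case 2 Case 6 Case 5 Case 1 Case 4.
Case 7: 0→12, due 48, lateness -36
Case 3: 12→23, due 49, lateness -26
Case 2: 23→33, due 18, lateness 15
Case 6: 33→41, due 23, lateness 18
Case 5: 41→45, due 57, lateness -12
Case 1: 45→48, due 27, lateness 21
Case 4: 48→50, due 37, lateness 13
Maximum = 21.
SPT (increasing processing time): Case 4 Case 1 Case 5 Case 6 Case 2 Case 3 Case 7.
Case 4: 0→2, due 37, lateness -35
Case 1: 2→5, due 27, lateness -22
Case 5: 5→9, due 57, lateness -48
Case 6: 9→17, due 23, lateness -6
Case 2: 17→27, due 18, lateness 9
Case 3: 27→38, due 49, lateness -11
Case 7: 38→50, due 48, lateness 2
Maximum = 9.
Difference = 21 − 9 = 12.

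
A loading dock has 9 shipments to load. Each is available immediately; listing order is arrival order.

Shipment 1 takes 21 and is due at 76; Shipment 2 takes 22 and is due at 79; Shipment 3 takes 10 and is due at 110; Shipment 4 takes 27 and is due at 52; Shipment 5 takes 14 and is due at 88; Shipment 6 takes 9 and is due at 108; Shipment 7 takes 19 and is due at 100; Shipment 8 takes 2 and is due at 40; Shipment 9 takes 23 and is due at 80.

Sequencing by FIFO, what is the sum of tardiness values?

FIFO (arrival order): Shipment 1 Shipment 2 Shipment 3 Shipment 4 Shipment 5 Shipment 6 Shipment 7 Shipment 8 Shipment 9.
Shipment 1: 0→21, due 76, tardiness 0
Shipment 2: 21→43, due 79, tardiness 0
Shipment 3: 43→53, due 110, tardiness 0
Shipment 4: 53→80, due 52, tardiness 28
Shipment 5: 80→94, due 88, tardiness 6
Shipment 6: 94→103, due 108, tardiness 0
Shipment 7: 103→122, due 100, tardiness 22
Shipment 8: 122→124, due 40, tardiness 84
Shipment 9: 124→147, due 80, tardiness 67
Sum = 0+0+0+28+6+0+22+84+67 = 207.

207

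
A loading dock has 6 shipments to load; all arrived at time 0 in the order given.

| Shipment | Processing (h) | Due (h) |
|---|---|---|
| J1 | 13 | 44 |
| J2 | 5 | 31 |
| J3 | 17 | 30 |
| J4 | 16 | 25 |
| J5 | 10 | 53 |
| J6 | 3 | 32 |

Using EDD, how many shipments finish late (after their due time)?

EDD (increasing due date): J4 J3 J2 J6 J1 J5.
J4: 0→16, due 25, tardiness 0
J3: 16→33, due 30, tardiness 3
J2: 33→38, due 31, tardiness 7
J6: 38→41, due 32, tardiness 9
J1: 41→54, due 44, tardiness 10
J5: 54→64, due 53, tardiness 11
Late shipments: 5.

5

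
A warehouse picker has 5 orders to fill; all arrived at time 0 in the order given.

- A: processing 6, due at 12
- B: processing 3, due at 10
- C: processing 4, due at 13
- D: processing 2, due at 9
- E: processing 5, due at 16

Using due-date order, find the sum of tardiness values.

6

EDD (increasing due date): D B A C E.
D: 0→2, due 9, tardiness 0
B: 2→5, due 10, tardiness 0
A: 5→11, due 12, tardiness 0
C: 11→15, due 13, tardiness 2
E: 15→20, due 16, tardiness 4
Sum = 0+0+0+2+4 = 6.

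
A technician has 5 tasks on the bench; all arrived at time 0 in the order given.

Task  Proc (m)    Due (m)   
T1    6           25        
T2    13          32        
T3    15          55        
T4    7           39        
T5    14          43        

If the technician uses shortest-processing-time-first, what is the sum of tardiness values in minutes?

0

SPT (increasing processing time): T1 T4 T2 T5 T3.
T1: 0→6, due 25, tardiness 0
T4: 6→13, due 39, tardiness 0
T2: 13→26, due 32, tardiness 0
T5: 26→40, due 43, tardiness 0
T3: 40→55, due 55, tardiness 0
Sum = 0+0+0+0+0 = 0.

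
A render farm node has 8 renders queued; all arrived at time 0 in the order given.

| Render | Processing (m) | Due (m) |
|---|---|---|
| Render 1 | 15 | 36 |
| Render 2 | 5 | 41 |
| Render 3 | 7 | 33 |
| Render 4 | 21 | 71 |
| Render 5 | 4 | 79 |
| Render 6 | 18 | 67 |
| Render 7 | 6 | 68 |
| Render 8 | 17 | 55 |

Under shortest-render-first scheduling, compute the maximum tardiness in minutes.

22

SPT (increasing processing time): Render 5 Render 2 Render 7 Render 3 Render 1 Render 8 Render 6 Render 4.
Render 5: 0→4, due 79, tardiness 0
Render 2: 4→9, due 41, tardiness 0
Render 7: 9→15, due 68, tardiness 0
Render 3: 15→22, due 33, tardiness 0
Render 1: 22→37, due 36, tardiness 1
Render 8: 37→54, due 55, tardiness 0
Render 6: 54→72, due 67, tardiness 5
Render 4: 72→93, due 71, tardiness 22
Maximum = 22.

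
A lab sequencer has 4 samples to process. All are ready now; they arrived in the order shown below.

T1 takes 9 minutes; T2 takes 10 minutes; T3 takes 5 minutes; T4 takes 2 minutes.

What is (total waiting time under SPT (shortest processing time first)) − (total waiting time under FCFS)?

SPT (increasing processing time): T4 T3 T1 T2.
T4: waits 0, runs 0→2
T3: waits 2, runs 2→7
T1: waits 7, runs 7→16
T2: waits 16, runs 16→26
Sum = 0+2+7+16 = 25.
FIFO (arrival order): T1 T2 T3 T4.
T1: waits 0, runs 0→9
T2: waits 9, runs 9→19
T3: waits 19, runs 19→24
T4: waits 24, runs 24→26
Sum = 0+9+19+24 = 52.
Difference = 25 − 52 = -27.

-27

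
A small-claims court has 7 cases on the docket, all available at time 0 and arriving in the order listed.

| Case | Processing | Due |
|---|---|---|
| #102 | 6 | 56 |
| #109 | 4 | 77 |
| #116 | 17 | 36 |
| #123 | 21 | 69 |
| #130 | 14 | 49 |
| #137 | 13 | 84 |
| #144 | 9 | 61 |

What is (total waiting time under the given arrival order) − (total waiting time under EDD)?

FIFO (arrival order): #102 #109 #116 #123 #130 #137 #144.
#102: waits 0, runs 0→6
#109: waits 6, runs 6→10
#116: waits 10, runs 10→27
#123: waits 27, runs 27→48
#130: waits 48, runs 48→62
#137: waits 62, runs 62→75
#144: waits 75, runs 75→84
Sum = 0+6+10+27+48+62+75 = 228.
EDD (increasing due date): #116 #130 #102 #144 #123 #109 #137.
#116: waits 0, runs 0→17
#130: waits 17, runs 17→31
#102: waits 31, runs 31→37
#144: waits 37, runs 37→46
#123: waits 46, runs 46→67
#109: waits 67, runs 67→71
#137: waits 71, runs 71→84
Sum = 0+17+31+37+46+67+71 = 269.
Difference = 228 − 269 = -41.

-41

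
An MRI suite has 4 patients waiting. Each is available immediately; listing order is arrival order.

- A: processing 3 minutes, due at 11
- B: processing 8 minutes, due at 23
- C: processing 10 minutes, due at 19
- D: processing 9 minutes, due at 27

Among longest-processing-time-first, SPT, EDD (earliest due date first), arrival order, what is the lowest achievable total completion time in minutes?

64

LPT (decreasing processing time): C D B A.
C: 0→10
D: 10→19
B: 19→27
A: 27→30
Sum = 10+19+27+30 = 86.
SPT (increasing processing time): A B D C.
A: 0→3
B: 3→11
D: 11→20
C: 20→30
Sum = 3+11+20+30 = 64.
EDD (increasing due date): A C B D.
A: 0→3
C: 3→13
B: 13→21
D: 21→30
Sum = 3+13+21+30 = 67.
FIFO (arrival order): A B C D.
A: 0→3
B: 3→11
C: 11→21
D: 21→30
Sum = 3+11+21+30 = 65.
LPT 86, SPT 64, EDD 67, FIFO 65 → minimum 64.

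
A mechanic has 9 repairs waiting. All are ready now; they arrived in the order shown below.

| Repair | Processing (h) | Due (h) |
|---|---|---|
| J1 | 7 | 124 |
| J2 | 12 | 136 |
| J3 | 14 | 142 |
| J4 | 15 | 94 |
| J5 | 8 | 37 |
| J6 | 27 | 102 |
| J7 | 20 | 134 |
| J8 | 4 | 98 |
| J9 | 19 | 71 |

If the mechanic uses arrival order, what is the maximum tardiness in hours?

FIFO (arrival order): J1 J2 J3 J4 J5 J6 J7 J8 J9.
J1: 0→7, due 124, tardiness 0
J2: 7→19, due 136, tardiness 0
J3: 19→33, due 142, tardiness 0
J4: 33→48, due 94, tardiness 0
J5: 48→56, due 37, tardiness 19
J6: 56→83, due 102, tardiness 0
J7: 83→103, due 134, tardiness 0
J8: 103→107, due 98, tardiness 9
J9: 107→126, due 71, tardiness 55
Maximum = 55.

55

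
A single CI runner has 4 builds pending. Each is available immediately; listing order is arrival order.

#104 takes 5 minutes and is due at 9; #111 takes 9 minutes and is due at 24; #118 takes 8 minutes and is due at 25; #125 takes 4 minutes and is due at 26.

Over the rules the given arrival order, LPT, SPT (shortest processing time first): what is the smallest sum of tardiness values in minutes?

0

FIFO (arrival order): #104 #111 #118 #125.
#104: 0→5, due 9, tardiness 0
#111: 5→14, due 24, tardiness 0
#118: 14→22, due 25, tardiness 0
#125: 22→26, due 26, tardiness 0
Sum = 0+0+0+0 = 0.
LPT (decreasing processing time): #111 #118 #104 #125.
#111: 0→9, due 24, tardiness 0
#118: 9→17, due 25, tardiness 0
#104: 17→22, due 9, tardiness 13
#125: 22→26, due 26, tardiness 0
Sum = 0+0+13+0 = 13.
SPT (increasing processing time): #125 #104 #118 #111.
#125: 0→4, due 26, tardiness 0
#104: 4→9, due 9, tardiness 0
#118: 9→17, due 25, tardiness 0
#111: 17→26, due 24, tardiness 2
Sum = 0+0+0+2 = 2.
FIFO 0, LPT 13, SPT 2 → minimum 0.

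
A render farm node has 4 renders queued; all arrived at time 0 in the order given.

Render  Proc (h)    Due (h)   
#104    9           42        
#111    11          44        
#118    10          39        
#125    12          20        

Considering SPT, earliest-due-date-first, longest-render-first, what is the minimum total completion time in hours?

SPT (increasing processing time): #104 #118 #111 #125.
#104: 0→9
#118: 9→19
#111: 19→30
#125: 30→42
Sum = 9+19+30+42 = 100.
EDD (increasing due date): #125 #118 #104 #111.
#125: 0→12
#118: 12→22
#104: 22→31
#111: 31→42
Sum = 12+22+31+42 = 107.
LPT (decreasing processing time): #125 #111 #118 #104.
#125: 0→12
#111: 12→23
#118: 23→33
#104: 33→42
Sum = 12+23+33+42 = 110.
SPT 100, EDD 107, LPT 110 → minimum 100.

100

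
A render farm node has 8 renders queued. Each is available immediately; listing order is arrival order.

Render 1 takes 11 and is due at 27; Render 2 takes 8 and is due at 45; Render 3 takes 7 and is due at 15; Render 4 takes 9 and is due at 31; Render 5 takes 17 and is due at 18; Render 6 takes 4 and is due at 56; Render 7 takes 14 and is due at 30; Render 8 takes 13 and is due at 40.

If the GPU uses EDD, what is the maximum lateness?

EDD (increasing due date): Render 3 Render 5 Render 1 Render 7 Render 4 Render 8 Render 2 Render 6.
Render 3: 0→7, due 15, lateness -8
Render 5: 7→24, due 18, lateness 6
Render 1: 24→35, due 27, lateness 8
Render 7: 35→49, due 30, lateness 19
Render 4: 49→58, due 31, lateness 27
Render 8: 58→71, due 40, lateness 31
Render 2: 71→79, due 45, lateness 34
Render 6: 79→83, due 56, lateness 27
Maximum = 34.

34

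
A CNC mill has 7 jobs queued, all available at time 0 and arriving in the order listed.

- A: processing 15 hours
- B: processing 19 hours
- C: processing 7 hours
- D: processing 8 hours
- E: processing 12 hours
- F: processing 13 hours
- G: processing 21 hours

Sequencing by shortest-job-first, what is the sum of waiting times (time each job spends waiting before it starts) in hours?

218

SPT (increasing processing time): C D E F A B G.
C: waits 0, runs 0→7
D: waits 7, runs 7→15
E: waits 15, runs 15→27
F: waits 27, runs 27→40
A: waits 40, runs 40→55
B: waits 55, runs 55→74
G: waits 74, runs 74→95
Sum = 0+7+15+27+40+55+74 = 218.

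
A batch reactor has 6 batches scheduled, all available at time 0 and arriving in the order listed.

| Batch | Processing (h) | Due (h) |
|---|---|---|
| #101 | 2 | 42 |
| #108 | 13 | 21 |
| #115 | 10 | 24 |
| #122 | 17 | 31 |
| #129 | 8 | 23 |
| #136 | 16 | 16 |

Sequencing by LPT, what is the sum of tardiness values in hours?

LPT (decreasing processing time): #122 #136 #108 #115 #129 #101.
#122: 0→17, due 31, tardiness 0
#136: 17→33, due 16, tardiness 17
#108: 33→46, due 21, tardiness 25
#115: 46→56, due 24, tardiness 32
#129: 56→64, due 23, tardiness 41
#101: 64→66, due 42, tardiness 24
Sum = 0+17+25+32+41+24 = 139.

139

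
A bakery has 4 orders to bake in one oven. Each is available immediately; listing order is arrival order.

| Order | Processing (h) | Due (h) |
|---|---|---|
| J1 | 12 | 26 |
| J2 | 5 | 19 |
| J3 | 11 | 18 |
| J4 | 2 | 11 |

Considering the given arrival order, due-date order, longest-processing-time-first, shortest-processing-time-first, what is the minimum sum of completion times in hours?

FIFO (arrival order): J1 J2 J3 J4.
J1: 0→12
J2: 12→17
J3: 17→28
J4: 28→30
Sum = 12+17+28+30 = 87.
EDD (increasing due date): J4 J3 J2 J1.
J4: 0→2
J3: 2→13
J2: 13→18
J1: 18→30
Sum = 2+13+18+30 = 63.
LPT (decreasing processing time): J1 J3 J2 J4.
J1: 0→12
J3: 12→23
J2: 23→28
J4: 28→30
Sum = 12+23+28+30 = 93.
SPT (increasing processing time): J4 J2 J3 J1.
J4: 0→2
J2: 2→7
J3: 7→18
J1: 18→30
Sum = 2+7+18+30 = 57.
FIFO 87, EDD 63, LPT 93, SPT 57 → minimum 57.

57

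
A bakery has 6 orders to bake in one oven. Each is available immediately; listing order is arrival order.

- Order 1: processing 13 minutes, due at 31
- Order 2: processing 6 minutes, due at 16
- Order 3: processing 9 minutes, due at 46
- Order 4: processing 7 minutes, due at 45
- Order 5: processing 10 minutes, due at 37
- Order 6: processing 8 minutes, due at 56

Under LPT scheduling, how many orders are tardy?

LPT (decreasing processing time): Order 1 Order 5 Order 3 Order 6 Order 4 Order 2.
Order 1: 0→13, due 31, tardiness 0
Order 5: 13→23, due 37, tardiness 0
Order 3: 23→32, due 46, tardiness 0
Order 6: 32→40, due 56, tardiness 0
Order 4: 40→47, due 45, tardiness 2
Order 2: 47→53, due 16, tardiness 37
Late orders: 2.

2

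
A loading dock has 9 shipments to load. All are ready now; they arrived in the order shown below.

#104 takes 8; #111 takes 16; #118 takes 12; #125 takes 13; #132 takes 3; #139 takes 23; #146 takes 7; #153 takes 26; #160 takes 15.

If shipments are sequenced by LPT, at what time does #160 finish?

80

LPT (decreasing processing time): #153 #139 #111 #160 #125 #118 #104 #146 #132.
#153: 0→26
#139: 26→49
#111: 49→65
#160: 65→80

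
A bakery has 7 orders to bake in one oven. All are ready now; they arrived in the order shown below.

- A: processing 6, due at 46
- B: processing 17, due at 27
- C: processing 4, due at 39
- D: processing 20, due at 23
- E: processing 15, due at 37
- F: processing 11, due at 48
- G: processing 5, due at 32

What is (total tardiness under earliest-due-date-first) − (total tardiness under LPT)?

EDD (increasing due date): D B G E C A F.
D: 0→20, due 23, tardiness 0
B: 20→37, due 27, tardiness 10
G: 37→42, due 32, tardiness 10
E: 42→57, due 37, tardiness 20
C: 57→61, due 39, tardiness 22
A: 61→67, due 46, tardiness 21
F: 67→78, due 48, tardiness 30
Sum = 0+10+10+20+22+21+30 = 113.
LPT (decreasing processing time): D B E F A G C.
D: 0→20, due 23, tardiness 0
B: 20→37, due 27, tardiness 10
E: 37→52, due 37, tardiness 15
F: 52→63, due 48, tardiness 15
A: 63→69, due 46, tardiness 23
G: 69→74, due 32, tardiness 42
C: 74→78, due 39, tardiness 39
Sum = 0+10+15+15+23+42+39 = 144.
Difference = 113 − 144 = -31.

-31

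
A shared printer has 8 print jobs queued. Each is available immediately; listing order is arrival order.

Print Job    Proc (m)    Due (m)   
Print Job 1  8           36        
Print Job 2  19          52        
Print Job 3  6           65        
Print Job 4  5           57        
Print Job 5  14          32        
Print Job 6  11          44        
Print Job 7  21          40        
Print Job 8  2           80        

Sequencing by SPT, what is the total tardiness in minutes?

SPT (increasing processing time): Print Job 8 Print Job 4 Print Job 3 Print Job 1 Print Job 6 Print Job 5 Print Job 2 Print Job 7.
Print Job 8: 0→2, due 80, tardiness 0
Print Job 4: 2→7, due 57, tardiness 0
Print Job 3: 7→13, due 65, tardiness 0
Print Job 1: 13→21, due 36, tardiness 0
Print Job 6: 21→32, due 44, tardiness 0
Print Job 5: 32→46, due 32, tardiness 14
Print Job 2: 46→65, due 52, tardiness 13
Print Job 7: 65→86, due 40, tardiness 46
Sum = 0+0+0+0+0+14+13+46 = 73.

73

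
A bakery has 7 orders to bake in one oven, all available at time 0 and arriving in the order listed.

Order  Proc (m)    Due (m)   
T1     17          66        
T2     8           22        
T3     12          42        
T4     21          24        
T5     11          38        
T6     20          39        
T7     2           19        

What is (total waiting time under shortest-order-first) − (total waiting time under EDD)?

SPT (increasing processing time): T7 T2 T5 T3 T1 T6 T4.
T7: waits 0, runs 0→2
T2: waits 2, runs 2→10
T5: waits 10, runs 10→21
T3: waits 21, runs 21→33
T1: waits 33, runs 33→50
T6: waits 50, runs 50→70
T4: waits 70, runs 70→91
Sum = 0+2+10+21+33+50+70 = 186.
EDD (increasing due date): T7 T2 T4 T5 T6 T3 T1.
T7: waits 0, runs 0→2
T2: waits 2, runs 2→10
T4: waits 10, runs 10→31
T5: waits 31, runs 31→42
T6: waits 42, runs 42→62
T3: waits 62, runs 62→74
T1: waits 74, runs 74→91
Sum = 0+2+10+31+42+62+74 = 221.
Difference = 186 − 221 = -35.

-35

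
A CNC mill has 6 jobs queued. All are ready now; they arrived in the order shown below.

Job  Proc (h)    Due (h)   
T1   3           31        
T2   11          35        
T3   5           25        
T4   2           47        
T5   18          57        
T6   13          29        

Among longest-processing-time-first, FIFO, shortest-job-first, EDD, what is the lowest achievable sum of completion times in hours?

LPT (decreasing processing time): T5 T6 T2 T3 T1 T4.
T5: 0→18
T6: 18→31
T2: 31→42
T3: 42→47
T1: 47→50
T4: 50→52
Sum = 18+31+42+47+50+52 = 240.
FIFO (arrival order): T1 T2 T3 T4 T5 T6.
T1: 0→3
T2: 3→14
T3: 14→19
T4: 19→21
T5: 21→39
T6: 39→52
Sum = 3+14+19+21+39+52 = 148.
SPT (increasing processing time): T4 T1 T3 T2 T6 T5.
T4: 0→2
T1: 2→5
T3: 5→10
T2: 10→21
T6: 21→34
T5: 34→52
Sum = 2+5+10+21+34+52 = 124.
EDD (increasing due date): T3 T6 T1 T2 T4 T5.
T3: 0→5
T6: 5→18
T1: 18→21
T2: 21→32
T4: 32→34
T5: 34→52
Sum = 5+18+21+32+34+52 = 162.
LPT 240, FIFO 148, SPT 124, EDD 162 → minimum 124.

124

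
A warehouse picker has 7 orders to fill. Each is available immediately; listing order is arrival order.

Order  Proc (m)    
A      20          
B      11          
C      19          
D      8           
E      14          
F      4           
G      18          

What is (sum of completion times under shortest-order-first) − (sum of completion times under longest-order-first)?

-154

SPT (increasing processing time): F D B E G C A.
F: 0→4
D: 4→12
B: 12→23
E: 23→37
G: 37→55
C: 55→74
A: 74→94
Sum = 4+12+23+37+55+74+94 = 299.
LPT (decreasing processing time): A C G E B D F.
A: 0→20
C: 20→39
G: 39→57
E: 57→71
B: 71→82
D: 82→90
F: 90→94
Sum = 20+39+57+71+82+90+94 = 453.
Difference = 299 − 453 = -154.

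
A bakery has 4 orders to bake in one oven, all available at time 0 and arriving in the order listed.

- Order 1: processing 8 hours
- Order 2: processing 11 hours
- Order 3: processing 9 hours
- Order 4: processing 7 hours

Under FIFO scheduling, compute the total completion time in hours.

90

FIFO (arrival order): Order 1 Order 2 Order 3 Order 4.
Order 1: 0→8
Order 2: 8→19
Order 3: 19→28
Order 4: 28→35
Sum = 8+19+28+35 = 90.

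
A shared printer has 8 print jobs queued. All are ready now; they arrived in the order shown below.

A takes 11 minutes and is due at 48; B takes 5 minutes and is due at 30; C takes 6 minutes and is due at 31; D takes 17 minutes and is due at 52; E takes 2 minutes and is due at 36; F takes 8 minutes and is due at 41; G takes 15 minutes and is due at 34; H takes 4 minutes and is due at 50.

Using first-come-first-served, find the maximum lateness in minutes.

30

FIFO (arrival order): A B C D E F G H.
A: 0→11, due 48, lateness -37
B: 11→16, due 30, lateness -14
C: 16→22, due 31, lateness -9
D: 22→39, due 52, lateness -13
E: 39→41, due 36, lateness 5
F: 41→49, due 41, lateness 8
G: 49→64, due 34, lateness 30
H: 64→68, due 50, lateness 18
Maximum = 30.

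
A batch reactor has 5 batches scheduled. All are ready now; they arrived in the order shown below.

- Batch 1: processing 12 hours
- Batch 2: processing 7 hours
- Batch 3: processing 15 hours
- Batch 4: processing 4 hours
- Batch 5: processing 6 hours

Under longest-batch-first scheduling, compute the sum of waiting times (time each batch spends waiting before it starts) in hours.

116

LPT (decreasing processing time): Batch 3 Batch 1 Batch 2 Batch 5 Batch 4.
Batch 3: waits 0, runs 0→15
Batch 1: waits 15, runs 15→27
Batch 2: waits 27, runs 27→34
Batch 5: waits 34, runs 34→40
Batch 4: waits 40, runs 40→44
Sum = 0+15+27+34+40 = 116.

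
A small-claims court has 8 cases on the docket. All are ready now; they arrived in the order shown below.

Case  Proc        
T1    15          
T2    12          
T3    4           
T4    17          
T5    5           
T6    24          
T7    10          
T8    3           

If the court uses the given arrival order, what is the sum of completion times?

FIFO (arrival order): T1 T2 T3 T4 T5 T6 T7 T8.
T1: 0→15
T2: 15→27
T3: 27→31
T4: 31→48
T5: 48→53
T6: 53→77
T7: 77→87
T8: 87→90
Sum = 15+27+31+48+53+77+87+90 = 428.

428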